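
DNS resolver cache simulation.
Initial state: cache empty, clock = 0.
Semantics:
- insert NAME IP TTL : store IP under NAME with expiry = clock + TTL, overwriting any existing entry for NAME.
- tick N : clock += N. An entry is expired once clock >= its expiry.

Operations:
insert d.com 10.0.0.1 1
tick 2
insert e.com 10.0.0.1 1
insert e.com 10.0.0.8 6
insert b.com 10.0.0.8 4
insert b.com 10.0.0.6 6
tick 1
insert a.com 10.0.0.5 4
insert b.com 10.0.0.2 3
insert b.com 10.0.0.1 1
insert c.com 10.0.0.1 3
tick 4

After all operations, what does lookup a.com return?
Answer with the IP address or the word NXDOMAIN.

Op 1: insert d.com -> 10.0.0.1 (expiry=0+1=1). clock=0
Op 2: tick 2 -> clock=2. purged={d.com}
Op 3: insert e.com -> 10.0.0.1 (expiry=2+1=3). clock=2
Op 4: insert e.com -> 10.0.0.8 (expiry=2+6=8). clock=2
Op 5: insert b.com -> 10.0.0.8 (expiry=2+4=6). clock=2
Op 6: insert b.com -> 10.0.0.6 (expiry=2+6=8). clock=2
Op 7: tick 1 -> clock=3.
Op 8: insert a.com -> 10.0.0.5 (expiry=3+4=7). clock=3
Op 9: insert b.com -> 10.0.0.2 (expiry=3+3=6). clock=3
Op 10: insert b.com -> 10.0.0.1 (expiry=3+1=4). clock=3
Op 11: insert c.com -> 10.0.0.1 (expiry=3+3=6). clock=3
Op 12: tick 4 -> clock=7. purged={a.com,b.com,c.com}
lookup a.com: not in cache (expired or never inserted)

Answer: NXDOMAIN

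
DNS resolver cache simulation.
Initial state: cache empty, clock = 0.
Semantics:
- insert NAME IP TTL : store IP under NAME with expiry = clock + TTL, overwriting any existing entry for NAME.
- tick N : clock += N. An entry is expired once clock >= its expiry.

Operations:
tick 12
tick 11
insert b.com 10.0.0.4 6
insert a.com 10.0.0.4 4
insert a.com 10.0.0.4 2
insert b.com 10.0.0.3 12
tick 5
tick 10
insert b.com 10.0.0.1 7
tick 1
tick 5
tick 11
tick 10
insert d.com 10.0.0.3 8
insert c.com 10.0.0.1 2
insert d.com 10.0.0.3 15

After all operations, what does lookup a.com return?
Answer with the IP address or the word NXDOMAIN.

Op 1: tick 12 -> clock=12.
Op 2: tick 11 -> clock=23.
Op 3: insert b.com -> 10.0.0.4 (expiry=23+6=29). clock=23
Op 4: insert a.com -> 10.0.0.4 (expiry=23+4=27). clock=23
Op 5: insert a.com -> 10.0.0.4 (expiry=23+2=25). clock=23
Op 6: insert b.com -> 10.0.0.3 (expiry=23+12=35). clock=23
Op 7: tick 5 -> clock=28. purged={a.com}
Op 8: tick 10 -> clock=38. purged={b.com}
Op 9: insert b.com -> 10.0.0.1 (expiry=38+7=45). clock=38
Op 10: tick 1 -> clock=39.
Op 11: tick 5 -> clock=44.
Op 12: tick 11 -> clock=55. purged={b.com}
Op 13: tick 10 -> clock=65.
Op 14: insert d.com -> 10.0.0.3 (expiry=65+8=73). clock=65
Op 15: insert c.com -> 10.0.0.1 (expiry=65+2=67). clock=65
Op 16: insert d.com -> 10.0.0.3 (expiry=65+15=80). clock=65
lookup a.com: not in cache (expired or never inserted)

Answer: NXDOMAIN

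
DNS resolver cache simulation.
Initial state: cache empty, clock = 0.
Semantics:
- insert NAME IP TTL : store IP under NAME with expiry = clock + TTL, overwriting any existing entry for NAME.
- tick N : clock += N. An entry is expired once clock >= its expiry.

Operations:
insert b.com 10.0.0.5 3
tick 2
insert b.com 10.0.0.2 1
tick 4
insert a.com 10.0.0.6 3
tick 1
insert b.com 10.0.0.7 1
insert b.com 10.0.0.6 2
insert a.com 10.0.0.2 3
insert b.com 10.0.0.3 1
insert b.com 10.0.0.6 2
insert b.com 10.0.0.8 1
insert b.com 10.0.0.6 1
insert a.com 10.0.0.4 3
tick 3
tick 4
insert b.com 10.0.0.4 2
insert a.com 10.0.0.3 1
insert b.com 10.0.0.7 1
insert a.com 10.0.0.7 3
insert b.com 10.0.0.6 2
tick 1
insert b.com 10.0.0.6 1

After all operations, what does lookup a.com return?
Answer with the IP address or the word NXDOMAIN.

Answer: 10.0.0.7

Derivation:
Op 1: insert b.com -> 10.0.0.5 (expiry=0+3=3). clock=0
Op 2: tick 2 -> clock=2.
Op 3: insert b.com -> 10.0.0.2 (expiry=2+1=3). clock=2
Op 4: tick 4 -> clock=6. purged={b.com}
Op 5: insert a.com -> 10.0.0.6 (expiry=6+3=9). clock=6
Op 6: tick 1 -> clock=7.
Op 7: insert b.com -> 10.0.0.7 (expiry=7+1=8). clock=7
Op 8: insert b.com -> 10.0.0.6 (expiry=7+2=9). clock=7
Op 9: insert a.com -> 10.0.0.2 (expiry=7+3=10). clock=7
Op 10: insert b.com -> 10.0.0.3 (expiry=7+1=8). clock=7
Op 11: insert b.com -> 10.0.0.6 (expiry=7+2=9). clock=7
Op 12: insert b.com -> 10.0.0.8 (expiry=7+1=8). clock=7
Op 13: insert b.com -> 10.0.0.6 (expiry=7+1=8). clock=7
Op 14: insert a.com -> 10.0.0.4 (expiry=7+3=10). clock=7
Op 15: tick 3 -> clock=10. purged={a.com,b.com}
Op 16: tick 4 -> clock=14.
Op 17: insert b.com -> 10.0.0.4 (expiry=14+2=16). clock=14
Op 18: insert a.com -> 10.0.0.3 (expiry=14+1=15). clock=14
Op 19: insert b.com -> 10.0.0.7 (expiry=14+1=15). clock=14
Op 20: insert a.com -> 10.0.0.7 (expiry=14+3=17). clock=14
Op 21: insert b.com -> 10.0.0.6 (expiry=14+2=16). clock=14
Op 22: tick 1 -> clock=15.
Op 23: insert b.com -> 10.0.0.6 (expiry=15+1=16). clock=15
lookup a.com: present, ip=10.0.0.7 expiry=17 > clock=15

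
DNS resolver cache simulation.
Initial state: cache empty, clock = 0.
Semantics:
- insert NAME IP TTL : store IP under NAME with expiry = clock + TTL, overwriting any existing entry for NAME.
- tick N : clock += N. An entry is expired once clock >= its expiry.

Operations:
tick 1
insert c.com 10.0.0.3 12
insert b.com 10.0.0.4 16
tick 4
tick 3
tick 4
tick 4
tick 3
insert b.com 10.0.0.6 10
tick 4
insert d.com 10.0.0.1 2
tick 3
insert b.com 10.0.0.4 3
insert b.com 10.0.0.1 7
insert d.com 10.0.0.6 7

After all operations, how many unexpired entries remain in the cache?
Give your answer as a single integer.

Answer: 2

Derivation:
Op 1: tick 1 -> clock=1.
Op 2: insert c.com -> 10.0.0.3 (expiry=1+12=13). clock=1
Op 3: insert b.com -> 10.0.0.4 (expiry=1+16=17). clock=1
Op 4: tick 4 -> clock=5.
Op 5: tick 3 -> clock=8.
Op 6: tick 4 -> clock=12.
Op 7: tick 4 -> clock=16. purged={c.com}
Op 8: tick 3 -> clock=19. purged={b.com}
Op 9: insert b.com -> 10.0.0.6 (expiry=19+10=29). clock=19
Op 10: tick 4 -> clock=23.
Op 11: insert d.com -> 10.0.0.1 (expiry=23+2=25). clock=23
Op 12: tick 3 -> clock=26. purged={d.com}
Op 13: insert b.com -> 10.0.0.4 (expiry=26+3=29). clock=26
Op 14: insert b.com -> 10.0.0.1 (expiry=26+7=33). clock=26
Op 15: insert d.com -> 10.0.0.6 (expiry=26+7=33). clock=26
Final cache (unexpired): {b.com,d.com} -> size=2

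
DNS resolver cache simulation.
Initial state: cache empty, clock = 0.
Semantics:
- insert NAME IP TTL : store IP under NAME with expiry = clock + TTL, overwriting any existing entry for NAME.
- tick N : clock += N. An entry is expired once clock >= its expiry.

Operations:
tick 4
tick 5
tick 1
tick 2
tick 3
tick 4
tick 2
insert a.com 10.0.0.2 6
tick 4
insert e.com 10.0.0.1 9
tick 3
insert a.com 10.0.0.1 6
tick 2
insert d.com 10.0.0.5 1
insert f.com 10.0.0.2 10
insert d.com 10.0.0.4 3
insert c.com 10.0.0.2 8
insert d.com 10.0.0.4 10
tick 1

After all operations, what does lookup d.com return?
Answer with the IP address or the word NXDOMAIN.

Op 1: tick 4 -> clock=4.
Op 2: tick 5 -> clock=9.
Op 3: tick 1 -> clock=10.
Op 4: tick 2 -> clock=12.
Op 5: tick 3 -> clock=15.
Op 6: tick 4 -> clock=19.
Op 7: tick 2 -> clock=21.
Op 8: insert a.com -> 10.0.0.2 (expiry=21+6=27). clock=21
Op 9: tick 4 -> clock=25.
Op 10: insert e.com -> 10.0.0.1 (expiry=25+9=34). clock=25
Op 11: tick 3 -> clock=28. purged={a.com}
Op 12: insert a.com -> 10.0.0.1 (expiry=28+6=34). clock=28
Op 13: tick 2 -> clock=30.
Op 14: insert d.com -> 10.0.0.5 (expiry=30+1=31). clock=30
Op 15: insert f.com -> 10.0.0.2 (expiry=30+10=40). clock=30
Op 16: insert d.com -> 10.0.0.4 (expiry=30+3=33). clock=30
Op 17: insert c.com -> 10.0.0.2 (expiry=30+8=38). clock=30
Op 18: insert d.com -> 10.0.0.4 (expiry=30+10=40). clock=30
Op 19: tick 1 -> clock=31.
lookup d.com: present, ip=10.0.0.4 expiry=40 > clock=31

Answer: 10.0.0.4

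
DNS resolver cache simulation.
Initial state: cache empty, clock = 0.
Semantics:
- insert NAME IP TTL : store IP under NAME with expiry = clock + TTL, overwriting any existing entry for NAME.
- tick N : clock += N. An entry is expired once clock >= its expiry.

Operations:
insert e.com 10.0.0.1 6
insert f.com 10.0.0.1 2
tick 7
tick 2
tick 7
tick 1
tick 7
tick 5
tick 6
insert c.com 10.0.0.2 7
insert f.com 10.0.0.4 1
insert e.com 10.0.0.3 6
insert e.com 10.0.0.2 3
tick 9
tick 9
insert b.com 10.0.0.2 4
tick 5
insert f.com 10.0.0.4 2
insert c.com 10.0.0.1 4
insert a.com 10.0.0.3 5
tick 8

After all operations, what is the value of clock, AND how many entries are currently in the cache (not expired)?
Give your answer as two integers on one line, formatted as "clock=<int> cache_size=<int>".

Op 1: insert e.com -> 10.0.0.1 (expiry=0+6=6). clock=0
Op 2: insert f.com -> 10.0.0.1 (expiry=0+2=2). clock=0
Op 3: tick 7 -> clock=7. purged={e.com,f.com}
Op 4: tick 2 -> clock=9.
Op 5: tick 7 -> clock=16.
Op 6: tick 1 -> clock=17.
Op 7: tick 7 -> clock=24.
Op 8: tick 5 -> clock=29.
Op 9: tick 6 -> clock=35.
Op 10: insert c.com -> 10.0.0.2 (expiry=35+7=42). clock=35
Op 11: insert f.com -> 10.0.0.4 (expiry=35+1=36). clock=35
Op 12: insert e.com -> 10.0.0.3 (expiry=35+6=41). clock=35
Op 13: insert e.com -> 10.0.0.2 (expiry=35+3=38). clock=35
Op 14: tick 9 -> clock=44. purged={c.com,e.com,f.com}
Op 15: tick 9 -> clock=53.
Op 16: insert b.com -> 10.0.0.2 (expiry=53+4=57). clock=53
Op 17: tick 5 -> clock=58. purged={b.com}
Op 18: insert f.com -> 10.0.0.4 (expiry=58+2=60). clock=58
Op 19: insert c.com -> 10.0.0.1 (expiry=58+4=62). clock=58
Op 20: insert a.com -> 10.0.0.3 (expiry=58+5=63). clock=58
Op 21: tick 8 -> clock=66. purged={a.com,c.com,f.com}
Final clock = 66
Final cache (unexpired): {} -> size=0

Answer: clock=66 cache_size=0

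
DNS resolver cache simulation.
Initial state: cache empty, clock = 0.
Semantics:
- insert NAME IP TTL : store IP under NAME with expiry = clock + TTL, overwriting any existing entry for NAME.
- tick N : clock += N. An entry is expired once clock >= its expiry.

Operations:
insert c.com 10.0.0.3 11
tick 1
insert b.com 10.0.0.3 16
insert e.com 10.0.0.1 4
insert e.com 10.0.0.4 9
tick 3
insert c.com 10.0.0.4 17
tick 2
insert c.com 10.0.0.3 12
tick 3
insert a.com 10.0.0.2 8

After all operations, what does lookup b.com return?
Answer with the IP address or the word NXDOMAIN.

Answer: 10.0.0.3

Derivation:
Op 1: insert c.com -> 10.0.0.3 (expiry=0+11=11). clock=0
Op 2: tick 1 -> clock=1.
Op 3: insert b.com -> 10.0.0.3 (expiry=1+16=17). clock=1
Op 4: insert e.com -> 10.0.0.1 (expiry=1+4=5). clock=1
Op 5: insert e.com -> 10.0.0.4 (expiry=1+9=10). clock=1
Op 6: tick 3 -> clock=4.
Op 7: insert c.com -> 10.0.0.4 (expiry=4+17=21). clock=4
Op 8: tick 2 -> clock=6.
Op 9: insert c.com -> 10.0.0.3 (expiry=6+12=18). clock=6
Op 10: tick 3 -> clock=9.
Op 11: insert a.com -> 10.0.0.2 (expiry=9+8=17). clock=9
lookup b.com: present, ip=10.0.0.3 expiry=17 > clock=9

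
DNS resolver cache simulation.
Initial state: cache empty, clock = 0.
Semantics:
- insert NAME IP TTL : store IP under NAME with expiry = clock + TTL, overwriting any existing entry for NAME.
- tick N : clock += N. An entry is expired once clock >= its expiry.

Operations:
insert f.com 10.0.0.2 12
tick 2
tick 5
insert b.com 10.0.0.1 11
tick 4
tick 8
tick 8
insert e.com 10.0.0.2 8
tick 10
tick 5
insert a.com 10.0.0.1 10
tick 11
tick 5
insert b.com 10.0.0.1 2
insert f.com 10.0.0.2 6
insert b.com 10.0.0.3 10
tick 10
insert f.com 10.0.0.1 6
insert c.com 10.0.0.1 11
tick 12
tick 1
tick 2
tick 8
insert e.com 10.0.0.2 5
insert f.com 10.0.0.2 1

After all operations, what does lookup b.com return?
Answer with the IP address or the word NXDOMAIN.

Answer: NXDOMAIN

Derivation:
Op 1: insert f.com -> 10.0.0.2 (expiry=0+12=12). clock=0
Op 2: tick 2 -> clock=2.
Op 3: tick 5 -> clock=7.
Op 4: insert b.com -> 10.0.0.1 (expiry=7+11=18). clock=7
Op 5: tick 4 -> clock=11.
Op 6: tick 8 -> clock=19. purged={b.com,f.com}
Op 7: tick 8 -> clock=27.
Op 8: insert e.com -> 10.0.0.2 (expiry=27+8=35). clock=27
Op 9: tick 10 -> clock=37. purged={e.com}
Op 10: tick 5 -> clock=42.
Op 11: insert a.com -> 10.0.0.1 (expiry=42+10=52). clock=42
Op 12: tick 11 -> clock=53. purged={a.com}
Op 13: tick 5 -> clock=58.
Op 14: insert b.com -> 10.0.0.1 (expiry=58+2=60). clock=58
Op 15: insert f.com -> 10.0.0.2 (expiry=58+6=64). clock=58
Op 16: insert b.com -> 10.0.0.3 (expiry=58+10=68). clock=58
Op 17: tick 10 -> clock=68. purged={b.com,f.com}
Op 18: insert f.com -> 10.0.0.1 (expiry=68+6=74). clock=68
Op 19: insert c.com -> 10.0.0.1 (expiry=68+11=79). clock=68
Op 20: tick 12 -> clock=80. purged={c.com,f.com}
Op 21: tick 1 -> clock=81.
Op 22: tick 2 -> clock=83.
Op 23: tick 8 -> clock=91.
Op 24: insert e.com -> 10.0.0.2 (expiry=91+5=96). clock=91
Op 25: insert f.com -> 10.0.0.2 (expiry=91+1=92). clock=91
lookup b.com: not in cache (expired or never inserted)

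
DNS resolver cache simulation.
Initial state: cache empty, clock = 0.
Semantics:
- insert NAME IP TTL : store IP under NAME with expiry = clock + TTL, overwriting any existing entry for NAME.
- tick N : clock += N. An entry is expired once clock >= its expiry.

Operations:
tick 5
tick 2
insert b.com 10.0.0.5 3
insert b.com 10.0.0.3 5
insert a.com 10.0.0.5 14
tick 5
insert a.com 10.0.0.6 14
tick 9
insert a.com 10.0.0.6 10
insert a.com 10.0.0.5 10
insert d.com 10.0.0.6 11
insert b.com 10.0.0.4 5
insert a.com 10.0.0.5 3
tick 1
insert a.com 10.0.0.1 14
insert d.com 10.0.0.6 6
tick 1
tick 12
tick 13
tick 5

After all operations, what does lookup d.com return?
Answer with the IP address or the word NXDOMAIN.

Answer: NXDOMAIN

Derivation:
Op 1: tick 5 -> clock=5.
Op 2: tick 2 -> clock=7.
Op 3: insert b.com -> 10.0.0.5 (expiry=7+3=10). clock=7
Op 4: insert b.com -> 10.0.0.3 (expiry=7+5=12). clock=7
Op 5: insert a.com -> 10.0.0.5 (expiry=7+14=21). clock=7
Op 6: tick 5 -> clock=12. purged={b.com}
Op 7: insert a.com -> 10.0.0.6 (expiry=12+14=26). clock=12
Op 8: tick 9 -> clock=21.
Op 9: insert a.com -> 10.0.0.6 (expiry=21+10=31). clock=21
Op 10: insert a.com -> 10.0.0.5 (expiry=21+10=31). clock=21
Op 11: insert d.com -> 10.0.0.6 (expiry=21+11=32). clock=21
Op 12: insert b.com -> 10.0.0.4 (expiry=21+5=26). clock=21
Op 13: insert a.com -> 10.0.0.5 (expiry=21+3=24). clock=21
Op 14: tick 1 -> clock=22.
Op 15: insert a.com -> 10.0.0.1 (expiry=22+14=36). clock=22
Op 16: insert d.com -> 10.0.0.6 (expiry=22+6=28). clock=22
Op 17: tick 1 -> clock=23.
Op 18: tick 12 -> clock=35. purged={b.com,d.com}
Op 19: tick 13 -> clock=48. purged={a.com}
Op 20: tick 5 -> clock=53.
lookup d.com: not in cache (expired or never inserted)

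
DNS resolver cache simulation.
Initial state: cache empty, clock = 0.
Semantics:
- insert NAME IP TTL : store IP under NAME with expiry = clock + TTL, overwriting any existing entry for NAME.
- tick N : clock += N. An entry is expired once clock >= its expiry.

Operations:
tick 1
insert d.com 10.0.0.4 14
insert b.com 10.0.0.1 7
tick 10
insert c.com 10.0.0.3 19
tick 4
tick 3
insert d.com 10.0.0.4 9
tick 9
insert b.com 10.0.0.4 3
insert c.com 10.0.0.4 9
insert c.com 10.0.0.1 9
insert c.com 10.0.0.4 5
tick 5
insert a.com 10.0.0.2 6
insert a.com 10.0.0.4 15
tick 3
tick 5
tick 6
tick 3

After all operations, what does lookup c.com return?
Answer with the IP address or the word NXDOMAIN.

Op 1: tick 1 -> clock=1.
Op 2: insert d.com -> 10.0.0.4 (expiry=1+14=15). clock=1
Op 3: insert b.com -> 10.0.0.1 (expiry=1+7=8). clock=1
Op 4: tick 10 -> clock=11. purged={b.com}
Op 5: insert c.com -> 10.0.0.3 (expiry=11+19=30). clock=11
Op 6: tick 4 -> clock=15. purged={d.com}
Op 7: tick 3 -> clock=18.
Op 8: insert d.com -> 10.0.0.4 (expiry=18+9=27). clock=18
Op 9: tick 9 -> clock=27. purged={d.com}
Op 10: insert b.com -> 10.0.0.4 (expiry=27+3=30). clock=27
Op 11: insert c.com -> 10.0.0.4 (expiry=27+9=36). clock=27
Op 12: insert c.com -> 10.0.0.1 (expiry=27+9=36). clock=27
Op 13: insert c.com -> 10.0.0.4 (expiry=27+5=32). clock=27
Op 14: tick 5 -> clock=32. purged={b.com,c.com}
Op 15: insert a.com -> 10.0.0.2 (expiry=32+6=38). clock=32
Op 16: insert a.com -> 10.0.0.4 (expiry=32+15=47). clock=32
Op 17: tick 3 -> clock=35.
Op 18: tick 5 -> clock=40.
Op 19: tick 6 -> clock=46.
Op 20: tick 3 -> clock=49. purged={a.com}
lookup c.com: not in cache (expired or never inserted)

Answer: NXDOMAIN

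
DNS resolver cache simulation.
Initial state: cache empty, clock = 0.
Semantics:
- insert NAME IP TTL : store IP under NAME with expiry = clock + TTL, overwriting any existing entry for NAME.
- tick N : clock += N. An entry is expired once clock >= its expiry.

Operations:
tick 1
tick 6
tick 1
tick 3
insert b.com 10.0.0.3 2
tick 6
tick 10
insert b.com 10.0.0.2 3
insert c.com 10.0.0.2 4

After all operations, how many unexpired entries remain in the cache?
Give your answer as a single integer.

Answer: 2

Derivation:
Op 1: tick 1 -> clock=1.
Op 2: tick 6 -> clock=7.
Op 3: tick 1 -> clock=8.
Op 4: tick 3 -> clock=11.
Op 5: insert b.com -> 10.0.0.3 (expiry=11+2=13). clock=11
Op 6: tick 6 -> clock=17. purged={b.com}
Op 7: tick 10 -> clock=27.
Op 8: insert b.com -> 10.0.0.2 (expiry=27+3=30). clock=27
Op 9: insert c.com -> 10.0.0.2 (expiry=27+4=31). clock=27
Final cache (unexpired): {b.com,c.com} -> size=2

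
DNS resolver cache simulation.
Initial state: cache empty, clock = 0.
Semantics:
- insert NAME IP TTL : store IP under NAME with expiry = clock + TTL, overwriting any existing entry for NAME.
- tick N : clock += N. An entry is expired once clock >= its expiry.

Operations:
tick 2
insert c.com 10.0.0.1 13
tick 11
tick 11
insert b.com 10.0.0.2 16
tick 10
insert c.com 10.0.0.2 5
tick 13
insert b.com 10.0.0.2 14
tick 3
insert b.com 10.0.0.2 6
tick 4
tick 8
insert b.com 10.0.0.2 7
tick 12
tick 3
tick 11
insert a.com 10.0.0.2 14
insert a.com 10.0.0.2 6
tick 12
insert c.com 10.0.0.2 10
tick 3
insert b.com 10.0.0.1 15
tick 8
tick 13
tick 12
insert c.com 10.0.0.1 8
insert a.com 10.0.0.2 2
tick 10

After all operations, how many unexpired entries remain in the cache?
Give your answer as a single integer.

Op 1: tick 2 -> clock=2.
Op 2: insert c.com -> 10.0.0.1 (expiry=2+13=15). clock=2
Op 3: tick 11 -> clock=13.
Op 4: tick 11 -> clock=24. purged={c.com}
Op 5: insert b.com -> 10.0.0.2 (expiry=24+16=40). clock=24
Op 6: tick 10 -> clock=34.
Op 7: insert c.com -> 10.0.0.2 (expiry=34+5=39). clock=34
Op 8: tick 13 -> clock=47. purged={b.com,c.com}
Op 9: insert b.com -> 10.0.0.2 (expiry=47+14=61). clock=47
Op 10: tick 3 -> clock=50.
Op 11: insert b.com -> 10.0.0.2 (expiry=50+6=56). clock=50
Op 12: tick 4 -> clock=54.
Op 13: tick 8 -> clock=62. purged={b.com}
Op 14: insert b.com -> 10.0.0.2 (expiry=62+7=69). clock=62
Op 15: tick 12 -> clock=74. purged={b.com}
Op 16: tick 3 -> clock=77.
Op 17: tick 11 -> clock=88.
Op 18: insert a.com -> 10.0.0.2 (expiry=88+14=102). clock=88
Op 19: insert a.com -> 10.0.0.2 (expiry=88+6=94). clock=88
Op 20: tick 12 -> clock=100. purged={a.com}
Op 21: insert c.com -> 10.0.0.2 (expiry=100+10=110). clock=100
Op 22: tick 3 -> clock=103.
Op 23: insert b.com -> 10.0.0.1 (expiry=103+15=118). clock=103
Op 24: tick 8 -> clock=111. purged={c.com}
Op 25: tick 13 -> clock=124. purged={b.com}
Op 26: tick 12 -> clock=136.
Op 27: insert c.com -> 10.0.0.1 (expiry=136+8=144). clock=136
Op 28: insert a.com -> 10.0.0.2 (expiry=136+2=138). clock=136
Op 29: tick 10 -> clock=146. purged={a.com,c.com}
Final cache (unexpired): {} -> size=0

Answer: 0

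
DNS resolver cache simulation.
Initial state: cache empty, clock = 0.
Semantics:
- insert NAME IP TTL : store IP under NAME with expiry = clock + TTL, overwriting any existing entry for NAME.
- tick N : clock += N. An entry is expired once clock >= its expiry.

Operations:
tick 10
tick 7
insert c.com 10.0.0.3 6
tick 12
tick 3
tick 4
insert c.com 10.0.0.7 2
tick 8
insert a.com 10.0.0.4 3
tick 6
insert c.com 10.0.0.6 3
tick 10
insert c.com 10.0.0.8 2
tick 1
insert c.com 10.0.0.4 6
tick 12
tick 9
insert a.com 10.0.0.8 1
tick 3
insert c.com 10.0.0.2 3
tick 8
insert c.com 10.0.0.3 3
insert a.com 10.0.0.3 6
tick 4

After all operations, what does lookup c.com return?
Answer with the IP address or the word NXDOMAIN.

Answer: NXDOMAIN

Derivation:
Op 1: tick 10 -> clock=10.
Op 2: tick 7 -> clock=17.
Op 3: insert c.com -> 10.0.0.3 (expiry=17+6=23). clock=17
Op 4: tick 12 -> clock=29. purged={c.com}
Op 5: tick 3 -> clock=32.
Op 6: tick 4 -> clock=36.
Op 7: insert c.com -> 10.0.0.7 (expiry=36+2=38). clock=36
Op 8: tick 8 -> clock=44. purged={c.com}
Op 9: insert a.com -> 10.0.0.4 (expiry=44+3=47). clock=44
Op 10: tick 6 -> clock=50. purged={a.com}
Op 11: insert c.com -> 10.0.0.6 (expiry=50+3=53). clock=50
Op 12: tick 10 -> clock=60. purged={c.com}
Op 13: insert c.com -> 10.0.0.8 (expiry=60+2=62). clock=60
Op 14: tick 1 -> clock=61.
Op 15: insert c.com -> 10.0.0.4 (expiry=61+6=67). clock=61
Op 16: tick 12 -> clock=73. purged={c.com}
Op 17: tick 9 -> clock=82.
Op 18: insert a.com -> 10.0.0.8 (expiry=82+1=83). clock=82
Op 19: tick 3 -> clock=85. purged={a.com}
Op 20: insert c.com -> 10.0.0.2 (expiry=85+3=88). clock=85
Op 21: tick 8 -> clock=93. purged={c.com}
Op 22: insert c.com -> 10.0.0.3 (expiry=93+3=96). clock=93
Op 23: insert a.com -> 10.0.0.3 (expiry=93+6=99). clock=93
Op 24: tick 4 -> clock=97. purged={c.com}
lookup c.com: not in cache (expired or never inserted)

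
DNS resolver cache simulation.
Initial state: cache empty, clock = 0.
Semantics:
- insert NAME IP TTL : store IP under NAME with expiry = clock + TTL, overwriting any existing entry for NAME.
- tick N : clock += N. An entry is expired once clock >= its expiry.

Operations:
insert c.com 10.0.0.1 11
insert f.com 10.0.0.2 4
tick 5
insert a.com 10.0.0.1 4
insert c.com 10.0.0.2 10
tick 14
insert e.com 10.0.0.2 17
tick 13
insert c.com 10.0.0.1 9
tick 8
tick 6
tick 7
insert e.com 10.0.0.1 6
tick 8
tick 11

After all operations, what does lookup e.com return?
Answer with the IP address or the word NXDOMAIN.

Op 1: insert c.com -> 10.0.0.1 (expiry=0+11=11). clock=0
Op 2: insert f.com -> 10.0.0.2 (expiry=0+4=4). clock=0
Op 3: tick 5 -> clock=5. purged={f.com}
Op 4: insert a.com -> 10.0.0.1 (expiry=5+4=9). clock=5
Op 5: insert c.com -> 10.0.0.2 (expiry=5+10=15). clock=5
Op 6: tick 14 -> clock=19. purged={a.com,c.com}
Op 7: insert e.com -> 10.0.0.2 (expiry=19+17=36). clock=19
Op 8: tick 13 -> clock=32.
Op 9: insert c.com -> 10.0.0.1 (expiry=32+9=41). clock=32
Op 10: tick 8 -> clock=40. purged={e.com}
Op 11: tick 6 -> clock=46. purged={c.com}
Op 12: tick 7 -> clock=53.
Op 13: insert e.com -> 10.0.0.1 (expiry=53+6=59). clock=53
Op 14: tick 8 -> clock=61. purged={e.com}
Op 15: tick 11 -> clock=72.
lookup e.com: not in cache (expired or never inserted)

Answer: NXDOMAIN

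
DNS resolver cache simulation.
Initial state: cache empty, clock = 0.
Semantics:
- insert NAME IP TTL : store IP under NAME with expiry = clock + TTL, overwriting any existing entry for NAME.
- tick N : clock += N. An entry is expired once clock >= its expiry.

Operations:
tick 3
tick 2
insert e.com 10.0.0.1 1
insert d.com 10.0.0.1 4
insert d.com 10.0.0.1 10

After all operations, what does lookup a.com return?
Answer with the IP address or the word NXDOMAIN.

Op 1: tick 3 -> clock=3.
Op 2: tick 2 -> clock=5.
Op 3: insert e.com -> 10.0.0.1 (expiry=5+1=6). clock=5
Op 4: insert d.com -> 10.0.0.1 (expiry=5+4=9). clock=5
Op 5: insert d.com -> 10.0.0.1 (expiry=5+10=15). clock=5
lookup a.com: not in cache (expired or never inserted)

Answer: NXDOMAIN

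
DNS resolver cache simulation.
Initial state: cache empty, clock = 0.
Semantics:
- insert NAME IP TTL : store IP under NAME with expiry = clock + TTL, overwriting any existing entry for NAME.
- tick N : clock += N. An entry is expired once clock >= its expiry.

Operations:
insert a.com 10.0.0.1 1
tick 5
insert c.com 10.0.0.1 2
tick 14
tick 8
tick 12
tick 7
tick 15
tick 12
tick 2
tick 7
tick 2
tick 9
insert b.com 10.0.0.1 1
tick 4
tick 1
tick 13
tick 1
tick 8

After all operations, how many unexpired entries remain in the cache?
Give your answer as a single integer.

Answer: 0

Derivation:
Op 1: insert a.com -> 10.0.0.1 (expiry=0+1=1). clock=0
Op 2: tick 5 -> clock=5. purged={a.com}
Op 3: insert c.com -> 10.0.0.1 (expiry=5+2=7). clock=5
Op 4: tick 14 -> clock=19. purged={c.com}
Op 5: tick 8 -> clock=27.
Op 6: tick 12 -> clock=39.
Op 7: tick 7 -> clock=46.
Op 8: tick 15 -> clock=61.
Op 9: tick 12 -> clock=73.
Op 10: tick 2 -> clock=75.
Op 11: tick 7 -> clock=82.
Op 12: tick 2 -> clock=84.
Op 13: tick 9 -> clock=93.
Op 14: insert b.com -> 10.0.0.1 (expiry=93+1=94). clock=93
Op 15: tick 4 -> clock=97. purged={b.com}
Op 16: tick 1 -> clock=98.
Op 17: tick 13 -> clock=111.
Op 18: tick 1 -> clock=112.
Op 19: tick 8 -> clock=120.
Final cache (unexpired): {} -> size=0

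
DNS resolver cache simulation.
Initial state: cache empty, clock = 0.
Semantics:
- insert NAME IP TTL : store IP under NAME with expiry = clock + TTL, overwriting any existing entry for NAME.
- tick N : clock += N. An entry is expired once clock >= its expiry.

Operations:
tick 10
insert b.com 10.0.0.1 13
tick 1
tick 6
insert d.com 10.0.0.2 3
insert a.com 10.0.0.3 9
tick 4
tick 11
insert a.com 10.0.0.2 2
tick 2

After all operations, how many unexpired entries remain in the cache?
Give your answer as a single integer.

Answer: 0

Derivation:
Op 1: tick 10 -> clock=10.
Op 2: insert b.com -> 10.0.0.1 (expiry=10+13=23). clock=10
Op 3: tick 1 -> clock=11.
Op 4: tick 6 -> clock=17.
Op 5: insert d.com -> 10.0.0.2 (expiry=17+3=20). clock=17
Op 6: insert a.com -> 10.0.0.3 (expiry=17+9=26). clock=17
Op 7: tick 4 -> clock=21. purged={d.com}
Op 8: tick 11 -> clock=32. purged={a.com,b.com}
Op 9: insert a.com -> 10.0.0.2 (expiry=32+2=34). clock=32
Op 10: tick 2 -> clock=34. purged={a.com}
Final cache (unexpired): {} -> size=0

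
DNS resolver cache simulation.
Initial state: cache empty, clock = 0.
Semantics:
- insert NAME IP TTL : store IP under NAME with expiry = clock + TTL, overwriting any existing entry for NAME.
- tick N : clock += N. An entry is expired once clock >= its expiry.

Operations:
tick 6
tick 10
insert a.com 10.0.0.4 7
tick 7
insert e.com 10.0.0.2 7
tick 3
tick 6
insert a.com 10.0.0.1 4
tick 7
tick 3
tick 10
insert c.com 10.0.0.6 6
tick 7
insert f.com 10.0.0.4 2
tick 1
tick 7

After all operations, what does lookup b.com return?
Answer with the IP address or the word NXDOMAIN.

Answer: NXDOMAIN

Derivation:
Op 1: tick 6 -> clock=6.
Op 2: tick 10 -> clock=16.
Op 3: insert a.com -> 10.0.0.4 (expiry=16+7=23). clock=16
Op 4: tick 7 -> clock=23. purged={a.com}
Op 5: insert e.com -> 10.0.0.2 (expiry=23+7=30). clock=23
Op 6: tick 3 -> clock=26.
Op 7: tick 6 -> clock=32. purged={e.com}
Op 8: insert a.com -> 10.0.0.1 (expiry=32+4=36). clock=32
Op 9: tick 7 -> clock=39. purged={a.com}
Op 10: tick 3 -> clock=42.
Op 11: tick 10 -> clock=52.
Op 12: insert c.com -> 10.0.0.6 (expiry=52+6=58). clock=52
Op 13: tick 7 -> clock=59. purged={c.com}
Op 14: insert f.com -> 10.0.0.4 (expiry=59+2=61). clock=59
Op 15: tick 1 -> clock=60.
Op 16: tick 7 -> clock=67. purged={f.com}
lookup b.com: not in cache (expired or never inserted)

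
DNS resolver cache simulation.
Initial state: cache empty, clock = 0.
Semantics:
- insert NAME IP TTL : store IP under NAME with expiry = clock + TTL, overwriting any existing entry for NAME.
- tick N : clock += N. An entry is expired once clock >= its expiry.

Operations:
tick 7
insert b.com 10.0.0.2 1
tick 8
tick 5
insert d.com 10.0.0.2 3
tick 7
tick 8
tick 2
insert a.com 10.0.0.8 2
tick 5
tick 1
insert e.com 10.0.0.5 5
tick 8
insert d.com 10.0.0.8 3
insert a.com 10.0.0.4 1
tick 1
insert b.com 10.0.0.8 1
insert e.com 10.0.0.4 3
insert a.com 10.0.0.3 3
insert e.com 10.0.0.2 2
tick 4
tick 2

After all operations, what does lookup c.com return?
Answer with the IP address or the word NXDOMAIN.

Op 1: tick 7 -> clock=7.
Op 2: insert b.com -> 10.0.0.2 (expiry=7+1=8). clock=7
Op 3: tick 8 -> clock=15. purged={b.com}
Op 4: tick 5 -> clock=20.
Op 5: insert d.com -> 10.0.0.2 (expiry=20+3=23). clock=20
Op 6: tick 7 -> clock=27. purged={d.com}
Op 7: tick 8 -> clock=35.
Op 8: tick 2 -> clock=37.
Op 9: insert a.com -> 10.0.0.8 (expiry=37+2=39). clock=37
Op 10: tick 5 -> clock=42. purged={a.com}
Op 11: tick 1 -> clock=43.
Op 12: insert e.com -> 10.0.0.5 (expiry=43+5=48). clock=43
Op 13: tick 8 -> clock=51. purged={e.com}
Op 14: insert d.com -> 10.0.0.8 (expiry=51+3=54). clock=51
Op 15: insert a.com -> 10.0.0.4 (expiry=51+1=52). clock=51
Op 16: tick 1 -> clock=52. purged={a.com}
Op 17: insert b.com -> 10.0.0.8 (expiry=52+1=53). clock=52
Op 18: insert e.com -> 10.0.0.4 (expiry=52+3=55). clock=52
Op 19: insert a.com -> 10.0.0.3 (expiry=52+3=55). clock=52
Op 20: insert e.com -> 10.0.0.2 (expiry=52+2=54). clock=52
Op 21: tick 4 -> clock=56. purged={a.com,b.com,d.com,e.com}
Op 22: tick 2 -> clock=58.
lookup c.com: not in cache (expired or never inserted)

Answer: NXDOMAIN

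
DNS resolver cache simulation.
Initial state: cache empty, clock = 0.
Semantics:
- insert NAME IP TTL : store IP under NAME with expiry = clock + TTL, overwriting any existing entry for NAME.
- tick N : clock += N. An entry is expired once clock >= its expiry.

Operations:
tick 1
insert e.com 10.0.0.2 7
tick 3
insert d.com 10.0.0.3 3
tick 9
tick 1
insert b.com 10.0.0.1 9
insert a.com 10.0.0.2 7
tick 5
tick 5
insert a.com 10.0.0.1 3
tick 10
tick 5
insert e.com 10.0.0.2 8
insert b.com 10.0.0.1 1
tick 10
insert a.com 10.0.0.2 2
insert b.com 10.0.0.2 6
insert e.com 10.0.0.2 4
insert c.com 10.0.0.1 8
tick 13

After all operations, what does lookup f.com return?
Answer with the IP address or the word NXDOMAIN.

Answer: NXDOMAIN

Derivation:
Op 1: tick 1 -> clock=1.
Op 2: insert e.com -> 10.0.0.2 (expiry=1+7=8). clock=1
Op 3: tick 3 -> clock=4.
Op 4: insert d.com -> 10.0.0.3 (expiry=4+3=7). clock=4
Op 5: tick 9 -> clock=13. purged={d.com,e.com}
Op 6: tick 1 -> clock=14.
Op 7: insert b.com -> 10.0.0.1 (expiry=14+9=23). clock=14
Op 8: insert a.com -> 10.0.0.2 (expiry=14+7=21). clock=14
Op 9: tick 5 -> clock=19.
Op 10: tick 5 -> clock=24. purged={a.com,b.com}
Op 11: insert a.com -> 10.0.0.1 (expiry=24+3=27). clock=24
Op 12: tick 10 -> clock=34. purged={a.com}
Op 13: tick 5 -> clock=39.
Op 14: insert e.com -> 10.0.0.2 (expiry=39+8=47). clock=39
Op 15: insert b.com -> 10.0.0.1 (expiry=39+1=40). clock=39
Op 16: tick 10 -> clock=49. purged={b.com,e.com}
Op 17: insert a.com -> 10.0.0.2 (expiry=49+2=51). clock=49
Op 18: insert b.com -> 10.0.0.2 (expiry=49+6=55). clock=49
Op 19: insert e.com -> 10.0.0.2 (expiry=49+4=53). clock=49
Op 20: insert c.com -> 10.0.0.1 (expiry=49+8=57). clock=49
Op 21: tick 13 -> clock=62. purged={a.com,b.com,c.com,e.com}
lookup f.com: not in cache (expired or never inserted)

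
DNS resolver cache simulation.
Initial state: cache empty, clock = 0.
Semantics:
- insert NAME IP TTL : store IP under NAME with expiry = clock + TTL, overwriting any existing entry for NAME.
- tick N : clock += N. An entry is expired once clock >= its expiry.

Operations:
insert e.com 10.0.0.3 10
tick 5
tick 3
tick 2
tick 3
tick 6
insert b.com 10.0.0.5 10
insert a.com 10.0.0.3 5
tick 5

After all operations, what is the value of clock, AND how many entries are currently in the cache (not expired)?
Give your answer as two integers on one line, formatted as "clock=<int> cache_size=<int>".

Op 1: insert e.com -> 10.0.0.3 (expiry=0+10=10). clock=0
Op 2: tick 5 -> clock=5.
Op 3: tick 3 -> clock=8.
Op 4: tick 2 -> clock=10. purged={e.com}
Op 5: tick 3 -> clock=13.
Op 6: tick 6 -> clock=19.
Op 7: insert b.com -> 10.0.0.5 (expiry=19+10=29). clock=19
Op 8: insert a.com -> 10.0.0.3 (expiry=19+5=24). clock=19
Op 9: tick 5 -> clock=24. purged={a.com}
Final clock = 24
Final cache (unexpired): {b.com} -> size=1

Answer: clock=24 cache_size=1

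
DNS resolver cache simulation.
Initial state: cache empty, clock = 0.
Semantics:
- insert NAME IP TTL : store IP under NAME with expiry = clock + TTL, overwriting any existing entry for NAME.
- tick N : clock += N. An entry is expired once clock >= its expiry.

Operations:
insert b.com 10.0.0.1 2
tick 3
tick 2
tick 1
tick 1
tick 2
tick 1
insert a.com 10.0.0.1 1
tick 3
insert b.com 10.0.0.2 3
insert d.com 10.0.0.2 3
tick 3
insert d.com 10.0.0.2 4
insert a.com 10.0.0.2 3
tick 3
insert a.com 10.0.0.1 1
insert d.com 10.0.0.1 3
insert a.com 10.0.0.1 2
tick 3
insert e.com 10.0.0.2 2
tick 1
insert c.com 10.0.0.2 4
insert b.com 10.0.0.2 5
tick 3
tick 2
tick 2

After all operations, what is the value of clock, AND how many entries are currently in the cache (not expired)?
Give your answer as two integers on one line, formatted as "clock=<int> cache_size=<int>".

Op 1: insert b.com -> 10.0.0.1 (expiry=0+2=2). clock=0
Op 2: tick 3 -> clock=3. purged={b.com}
Op 3: tick 2 -> clock=5.
Op 4: tick 1 -> clock=6.
Op 5: tick 1 -> clock=7.
Op 6: tick 2 -> clock=9.
Op 7: tick 1 -> clock=10.
Op 8: insert a.com -> 10.0.0.1 (expiry=10+1=11). clock=10
Op 9: tick 3 -> clock=13. purged={a.com}
Op 10: insert b.com -> 10.0.0.2 (expiry=13+3=16). clock=13
Op 11: insert d.com -> 10.0.0.2 (expiry=13+3=16). clock=13
Op 12: tick 3 -> clock=16. purged={b.com,d.com}
Op 13: insert d.com -> 10.0.0.2 (expiry=16+4=20). clock=16
Op 14: insert a.com -> 10.0.0.2 (expiry=16+3=19). clock=16
Op 15: tick 3 -> clock=19. purged={a.com}
Op 16: insert a.com -> 10.0.0.1 (expiry=19+1=20). clock=19
Op 17: insert d.com -> 10.0.0.1 (expiry=19+3=22). clock=19
Op 18: insert a.com -> 10.0.0.1 (expiry=19+2=21). clock=19
Op 19: tick 3 -> clock=22. purged={a.com,d.com}
Op 20: insert e.com -> 10.0.0.2 (expiry=22+2=24). clock=22
Op 21: tick 1 -> clock=23.
Op 22: insert c.com -> 10.0.0.2 (expiry=23+4=27). clock=23
Op 23: insert b.com -> 10.0.0.2 (expiry=23+5=28). clock=23
Op 24: tick 3 -> clock=26. purged={e.com}
Op 25: tick 2 -> clock=28. purged={b.com,c.com}
Op 26: tick 2 -> clock=30.
Final clock = 30
Final cache (unexpired): {} -> size=0

Answer: clock=30 cache_size=0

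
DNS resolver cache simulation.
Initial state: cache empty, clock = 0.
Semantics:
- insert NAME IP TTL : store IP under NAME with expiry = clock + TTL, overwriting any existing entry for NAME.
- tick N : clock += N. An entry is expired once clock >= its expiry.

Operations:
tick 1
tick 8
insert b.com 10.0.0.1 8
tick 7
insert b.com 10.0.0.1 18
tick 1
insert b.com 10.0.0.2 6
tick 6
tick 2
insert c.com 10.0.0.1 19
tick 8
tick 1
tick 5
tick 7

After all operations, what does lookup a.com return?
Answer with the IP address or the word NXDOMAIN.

Answer: NXDOMAIN

Derivation:
Op 1: tick 1 -> clock=1.
Op 2: tick 8 -> clock=9.
Op 3: insert b.com -> 10.0.0.1 (expiry=9+8=17). clock=9
Op 4: tick 7 -> clock=16.
Op 5: insert b.com -> 10.0.0.1 (expiry=16+18=34). clock=16
Op 6: tick 1 -> clock=17.
Op 7: insert b.com -> 10.0.0.2 (expiry=17+6=23). clock=17
Op 8: tick 6 -> clock=23. purged={b.com}
Op 9: tick 2 -> clock=25.
Op 10: insert c.com -> 10.0.0.1 (expiry=25+19=44). clock=25
Op 11: tick 8 -> clock=33.
Op 12: tick 1 -> clock=34.
Op 13: tick 5 -> clock=39.
Op 14: tick 7 -> clock=46. purged={c.com}
lookup a.com: not in cache (expired or never inserted)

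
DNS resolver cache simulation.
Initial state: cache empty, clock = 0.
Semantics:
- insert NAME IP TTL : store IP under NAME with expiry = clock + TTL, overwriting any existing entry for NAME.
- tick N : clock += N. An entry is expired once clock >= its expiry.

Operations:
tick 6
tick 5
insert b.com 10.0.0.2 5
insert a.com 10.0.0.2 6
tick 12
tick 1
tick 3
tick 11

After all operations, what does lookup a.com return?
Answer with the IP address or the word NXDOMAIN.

Op 1: tick 6 -> clock=6.
Op 2: tick 5 -> clock=11.
Op 3: insert b.com -> 10.0.0.2 (expiry=11+5=16). clock=11
Op 4: insert a.com -> 10.0.0.2 (expiry=11+6=17). clock=11
Op 5: tick 12 -> clock=23. purged={a.com,b.com}
Op 6: tick 1 -> clock=24.
Op 7: tick 3 -> clock=27.
Op 8: tick 11 -> clock=38.
lookup a.com: not in cache (expired or never inserted)

Answer: NXDOMAIN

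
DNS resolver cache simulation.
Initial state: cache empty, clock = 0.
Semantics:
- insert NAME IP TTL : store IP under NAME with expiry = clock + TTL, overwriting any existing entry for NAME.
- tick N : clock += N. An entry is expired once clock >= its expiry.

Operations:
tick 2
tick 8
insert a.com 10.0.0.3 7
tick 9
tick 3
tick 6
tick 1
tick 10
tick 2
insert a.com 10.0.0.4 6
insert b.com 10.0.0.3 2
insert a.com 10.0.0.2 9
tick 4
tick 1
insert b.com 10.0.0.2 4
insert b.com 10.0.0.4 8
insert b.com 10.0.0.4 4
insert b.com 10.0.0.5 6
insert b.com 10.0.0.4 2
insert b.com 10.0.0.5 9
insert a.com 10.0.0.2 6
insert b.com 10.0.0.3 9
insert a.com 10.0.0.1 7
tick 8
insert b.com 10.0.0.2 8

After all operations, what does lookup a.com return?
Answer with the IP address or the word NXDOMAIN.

Answer: NXDOMAIN

Derivation:
Op 1: tick 2 -> clock=2.
Op 2: tick 8 -> clock=10.
Op 3: insert a.com -> 10.0.0.3 (expiry=10+7=17). clock=10
Op 4: tick 9 -> clock=19. purged={a.com}
Op 5: tick 3 -> clock=22.
Op 6: tick 6 -> clock=28.
Op 7: tick 1 -> clock=29.
Op 8: tick 10 -> clock=39.
Op 9: tick 2 -> clock=41.
Op 10: insert a.com -> 10.0.0.4 (expiry=41+6=47). clock=41
Op 11: insert b.com -> 10.0.0.3 (expiry=41+2=43). clock=41
Op 12: insert a.com -> 10.0.0.2 (expiry=41+9=50). clock=41
Op 13: tick 4 -> clock=45. purged={b.com}
Op 14: tick 1 -> clock=46.
Op 15: insert b.com -> 10.0.0.2 (expiry=46+4=50). clock=46
Op 16: insert b.com -> 10.0.0.4 (expiry=46+8=54). clock=46
Op 17: insert b.com -> 10.0.0.4 (expiry=46+4=50). clock=46
Op 18: insert b.com -> 10.0.0.5 (expiry=46+6=52). clock=46
Op 19: insert b.com -> 10.0.0.4 (expiry=46+2=48). clock=46
Op 20: insert b.com -> 10.0.0.5 (expiry=46+9=55). clock=46
Op 21: insert a.com -> 10.0.0.2 (expiry=46+6=52). clock=46
Op 22: insert b.com -> 10.0.0.3 (expiry=46+9=55). clock=46
Op 23: insert a.com -> 10.0.0.1 (expiry=46+7=53). clock=46
Op 24: tick 8 -> clock=54. purged={a.com}
Op 25: insert b.com -> 10.0.0.2 (expiry=54+8=62). clock=54
lookup a.com: not in cache (expired or never inserted)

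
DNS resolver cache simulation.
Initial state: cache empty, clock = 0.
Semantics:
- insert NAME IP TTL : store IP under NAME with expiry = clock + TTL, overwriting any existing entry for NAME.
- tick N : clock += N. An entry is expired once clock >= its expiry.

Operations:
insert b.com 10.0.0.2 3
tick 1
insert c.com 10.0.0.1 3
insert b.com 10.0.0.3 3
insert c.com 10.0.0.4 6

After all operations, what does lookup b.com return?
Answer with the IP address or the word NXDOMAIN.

Answer: 10.0.0.3

Derivation:
Op 1: insert b.com -> 10.0.0.2 (expiry=0+3=3). clock=0
Op 2: tick 1 -> clock=1.
Op 3: insert c.com -> 10.0.0.1 (expiry=1+3=4). clock=1
Op 4: insert b.com -> 10.0.0.3 (expiry=1+3=4). clock=1
Op 5: insert c.com -> 10.0.0.4 (expiry=1+6=7). clock=1
lookup b.com: present, ip=10.0.0.3 expiry=4 > clock=1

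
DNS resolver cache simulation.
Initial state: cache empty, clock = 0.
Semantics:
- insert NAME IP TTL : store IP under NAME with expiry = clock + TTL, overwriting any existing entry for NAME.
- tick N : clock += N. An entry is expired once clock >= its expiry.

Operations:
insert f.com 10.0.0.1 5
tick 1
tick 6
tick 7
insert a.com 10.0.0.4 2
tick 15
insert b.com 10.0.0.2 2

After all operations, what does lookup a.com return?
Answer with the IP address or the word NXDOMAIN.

Op 1: insert f.com -> 10.0.0.1 (expiry=0+5=5). clock=0
Op 2: tick 1 -> clock=1.
Op 3: tick 6 -> clock=7. purged={f.com}
Op 4: tick 7 -> clock=14.
Op 5: insert a.com -> 10.0.0.4 (expiry=14+2=16). clock=14
Op 6: tick 15 -> clock=29. purged={a.com}
Op 7: insert b.com -> 10.0.0.2 (expiry=29+2=31). clock=29
lookup a.com: not in cache (expired or never inserted)

Answer: NXDOMAIN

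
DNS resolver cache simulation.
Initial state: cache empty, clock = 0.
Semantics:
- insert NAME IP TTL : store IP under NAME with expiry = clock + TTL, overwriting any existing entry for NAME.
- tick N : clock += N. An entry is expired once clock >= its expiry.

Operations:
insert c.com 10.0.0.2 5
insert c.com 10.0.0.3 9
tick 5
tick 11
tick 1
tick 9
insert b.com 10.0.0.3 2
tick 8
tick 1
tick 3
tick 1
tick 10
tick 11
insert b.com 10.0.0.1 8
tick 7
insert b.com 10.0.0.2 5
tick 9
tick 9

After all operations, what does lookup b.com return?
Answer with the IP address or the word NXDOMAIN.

Op 1: insert c.com -> 10.0.0.2 (expiry=0+5=5). clock=0
Op 2: insert c.com -> 10.0.0.3 (expiry=0+9=9). clock=0
Op 3: tick 5 -> clock=5.
Op 4: tick 11 -> clock=16. purged={c.com}
Op 5: tick 1 -> clock=17.
Op 6: tick 9 -> clock=26.
Op 7: insert b.com -> 10.0.0.3 (expiry=26+2=28). clock=26
Op 8: tick 8 -> clock=34. purged={b.com}
Op 9: tick 1 -> clock=35.
Op 10: tick 3 -> clock=38.
Op 11: tick 1 -> clock=39.
Op 12: tick 10 -> clock=49.
Op 13: tick 11 -> clock=60.
Op 14: insert b.com -> 10.0.0.1 (expiry=60+8=68). clock=60
Op 15: tick 7 -> clock=67.
Op 16: insert b.com -> 10.0.0.2 (expiry=67+5=72). clock=67
Op 17: tick 9 -> clock=76. purged={b.com}
Op 18: tick 9 -> clock=85.
lookup b.com: not in cache (expired or never inserted)

Answer: NXDOMAIN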